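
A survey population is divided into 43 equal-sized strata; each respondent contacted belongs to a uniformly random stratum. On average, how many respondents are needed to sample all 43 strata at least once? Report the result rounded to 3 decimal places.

187.050

Split into phases: going from k distinct to k+1 distinct takes on average 43/(43-k) respondents.
E[T] = 43/43 + 43/42 + 43/41 + ... + 43/2 + 43/1 = 43·H_{43}.
H_{43} = 4.3500, so E[T] = 187.0499.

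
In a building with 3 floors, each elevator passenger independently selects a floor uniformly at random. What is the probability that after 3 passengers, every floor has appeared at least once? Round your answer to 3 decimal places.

0.222

By inclusion–exclusion over which floors are missing,
P(all seen) = Σ_{j=0}^{3} (-1)^j C(3,j)((3-j)/3)^3
= 1.0000 - 0.8889 + 0.1111 - 0.0000
= 0.2222.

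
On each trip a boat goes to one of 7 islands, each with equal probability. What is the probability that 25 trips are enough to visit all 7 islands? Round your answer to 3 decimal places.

Let A_i be the event that island i is missing after 25 trips. By inclusion–exclusion on the A_i,
P(all seen) = Σ_{j=0}^{7} (-1)^j C(7,j)((7-j)/7)^25
= 1.0000 - 0.1484 + 0.0047 - 0.0000 + 0.0000 - 0.0000 + 0.0000 - 0.0000
= 0.8562.

0.856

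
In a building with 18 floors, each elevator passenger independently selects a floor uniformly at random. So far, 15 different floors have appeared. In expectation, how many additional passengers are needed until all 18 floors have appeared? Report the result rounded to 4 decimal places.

From k distinct to k+1 distinct takes on average 18/(18-k) passengers.
Sum over k = 15,...,17: E = 18/3 + 18/2 + 18/1 = 33.00000.

33.0000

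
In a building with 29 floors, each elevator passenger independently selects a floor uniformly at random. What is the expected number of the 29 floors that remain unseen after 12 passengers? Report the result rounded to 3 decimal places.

19.033

For each floor, P(unseen after 12) = (28/29)^12 = 0.6563.
By linearity of expectation, E[unseen] = 29·(28/29)^12 = 19.0335.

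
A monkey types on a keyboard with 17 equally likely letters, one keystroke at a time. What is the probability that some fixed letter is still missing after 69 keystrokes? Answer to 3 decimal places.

On each keystroke the fixed letter fails to appear with probability 16/17.
P(still missing after 69) = (16/17)^69 = 0.0153.

0.015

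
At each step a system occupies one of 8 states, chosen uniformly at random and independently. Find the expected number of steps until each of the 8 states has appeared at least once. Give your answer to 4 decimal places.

21.7429

Split into phases: going from k distinct to k+1 distinct takes on average 8/(8-k) steps.
E[T] = 8/8 + 8/7 + 8/6 + ... + 8/2 + 8/1 = 8·H_{8}.
H_{8} = 2.71786, so E[T] = 21.74286.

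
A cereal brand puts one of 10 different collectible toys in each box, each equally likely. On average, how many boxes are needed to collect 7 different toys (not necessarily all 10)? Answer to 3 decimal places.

Going from k to k+1 distinct takes a geometric number of boxes with mean 10/(10-k).
Sum over k = 0,...,6: E = 10/10 + 10/9 + 10/8 + ... + 10/5 + 10/4 = 10.9563.

10.956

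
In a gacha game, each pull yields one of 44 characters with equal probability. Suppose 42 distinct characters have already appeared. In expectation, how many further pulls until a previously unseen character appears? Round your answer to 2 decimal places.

Each pull yields a new character with probability (44-42)/44 = 2/44, so the wait is geometric with mean 44/2.
E = 44/2 = 22.000.

22.00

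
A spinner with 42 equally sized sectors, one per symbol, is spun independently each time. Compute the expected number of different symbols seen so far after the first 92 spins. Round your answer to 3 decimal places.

37.425

For each symbol, P(seen in 92 spins) = 1 - (41/42)^92 = 0.8911.
By linearity of expectation, E[distinct seen] = 42·(1 - (41/42)^92) = 37.4246.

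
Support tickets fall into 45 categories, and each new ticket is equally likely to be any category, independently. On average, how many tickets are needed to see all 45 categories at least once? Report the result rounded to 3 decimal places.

197.773

The wait to go from k to k+1 distinct categories is geometric with mean 45/(45-k).
E[T] = 45/45 + 45/44 + 45/43 + ... + 45/2 + 45/1 = 45·H_{45}.
H_{45} = 4.3949, so E[T] = 197.7727.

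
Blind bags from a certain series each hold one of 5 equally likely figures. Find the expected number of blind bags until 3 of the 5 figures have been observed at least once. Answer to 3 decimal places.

3.917

Going from k to k+1 distinct takes a geometric number of blind bags with mean 5/(5-k).
Sum over k = 0,...,2: E = 5/5 + 5/4 + 5/3 = 3.9167.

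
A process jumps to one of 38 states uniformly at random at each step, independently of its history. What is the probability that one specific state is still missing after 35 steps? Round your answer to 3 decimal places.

0.393

On each step the fixed state fails to appear with probability 37/38.
P(still missing after 35) = (37/38)^35 = 0.3932.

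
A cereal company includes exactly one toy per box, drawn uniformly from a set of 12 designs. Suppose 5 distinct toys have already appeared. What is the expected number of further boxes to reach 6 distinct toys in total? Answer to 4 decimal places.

The wait to go from k to k+1 distinct toys is geometric with mean 12/(12-k).
Only the k = 5 term is needed: E = 12/7 = 1.71429.

1.7143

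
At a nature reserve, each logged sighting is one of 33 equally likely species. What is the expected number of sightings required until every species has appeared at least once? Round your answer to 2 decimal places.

134.93

After k distinct species have appeared, the next sighting gives a new one with probability (33-k)/33, so the expected wait for the (k+1)-th is 33/(33-k).
E[T] = 33/33 + 33/32 + 33/31 + ... + 33/2 + 33/1 = 33·H_{33}.
H_{33} = 4.089, so E[T] = 134.930.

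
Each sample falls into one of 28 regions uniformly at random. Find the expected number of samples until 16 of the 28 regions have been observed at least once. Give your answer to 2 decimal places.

23.07

With k distinct regions already seen, the next new one arrives after an expected 28/(28-k) samples.
Sum over k = 0,...,15: E = 28/28 + 28/27 + 28/26 + ... + 28/14 + 28/13 = 23.071.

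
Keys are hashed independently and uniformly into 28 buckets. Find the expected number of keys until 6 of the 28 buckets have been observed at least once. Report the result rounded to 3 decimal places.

6.618

Going from k to k+1 distinct takes a geometric number of keys with mean 28/(28-k).
Sum over k = 0,...,5: E = 28/28 + 28/27 + 28/26 + 28/25 + 28/24 + 28/23 = 6.6180.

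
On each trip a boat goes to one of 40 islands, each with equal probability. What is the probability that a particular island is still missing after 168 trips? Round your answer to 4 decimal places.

0.0142

On each trip the fixed island fails to appear with probability 39/40.
P(still missing after 168) = (39/40)^168 = 0.01422.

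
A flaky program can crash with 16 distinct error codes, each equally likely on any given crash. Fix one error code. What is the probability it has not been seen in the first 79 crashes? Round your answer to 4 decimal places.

Each crash misses the fixed error code with probability (16-1)/16 = 15/16, independently.
P(still missing after 79) = (15/16)^79 = 0.00611.

0.0061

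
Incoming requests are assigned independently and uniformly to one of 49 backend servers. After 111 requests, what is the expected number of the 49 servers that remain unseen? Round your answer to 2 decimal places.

For each server, P(unseen after 111) = (48/49)^111 = 0.101.
By linearity of expectation, E[unseen] = 49·(48/49)^111 = 4.968.

4.97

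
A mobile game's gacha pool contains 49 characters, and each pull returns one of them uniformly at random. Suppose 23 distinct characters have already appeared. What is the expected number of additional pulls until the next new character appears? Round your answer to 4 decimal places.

1.8846

Each pull yields a new character with probability (49-23)/49 = 26/49, so the wait is geometric with mean 49/26.
E = 49/26 = 1.88462.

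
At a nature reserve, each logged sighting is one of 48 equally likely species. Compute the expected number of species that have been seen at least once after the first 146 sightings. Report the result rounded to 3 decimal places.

For each species, P(seen in 146 sightings) = 1 - (47/48)^146 = 0.9538.
By linearity of expectation, E[distinct seen] = 48·(1 - (47/48)^146) = 45.7802.

45.780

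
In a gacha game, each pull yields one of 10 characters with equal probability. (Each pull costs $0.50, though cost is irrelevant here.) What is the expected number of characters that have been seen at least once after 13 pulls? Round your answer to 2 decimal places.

7.46

For each character, P(seen in 13 pulls) = 1 - (9/10)^13 = 0.746.
By linearity of expectation, E[distinct seen] = 10·(1 - (9/10)^13) = 7.458.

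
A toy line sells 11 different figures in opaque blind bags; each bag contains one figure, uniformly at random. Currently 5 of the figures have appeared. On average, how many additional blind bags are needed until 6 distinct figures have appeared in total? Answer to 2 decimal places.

1.83

The wait to go from k to k+1 distinct figures is geometric with mean 11/(11-k).
Only the k = 5 term is needed: E = 11/6 = 1.833.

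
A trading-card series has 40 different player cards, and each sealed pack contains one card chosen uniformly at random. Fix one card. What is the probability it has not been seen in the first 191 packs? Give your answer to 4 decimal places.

0.0079

Each pack misses the fixed card with probability (40-1)/40 = 39/40, independently.
P(still missing after 191) = (39/40)^191 = 0.00794.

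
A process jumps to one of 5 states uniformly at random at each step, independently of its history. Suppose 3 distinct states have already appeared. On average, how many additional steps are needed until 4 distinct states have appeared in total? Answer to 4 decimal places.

The wait to go from k to k+1 distinct states is geometric with mean 5/(5-k).
Only the k = 3 term is needed: E = 5/2 = 2.50000.

2.5000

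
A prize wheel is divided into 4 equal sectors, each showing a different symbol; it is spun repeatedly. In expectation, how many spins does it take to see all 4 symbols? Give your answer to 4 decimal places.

Split into phases: going from k distinct to k+1 distinct takes on average 4/(4-k) spins.
E[T] = 4/4 + 4/3 + 4/2 + 4/1 = 4·H_{4}.
H_{4} = 2.08333, so E[T] = 8.33333.

8.3333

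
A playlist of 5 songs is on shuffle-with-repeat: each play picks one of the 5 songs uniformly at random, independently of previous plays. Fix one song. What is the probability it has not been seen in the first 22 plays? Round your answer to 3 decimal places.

Each play misses the fixed song with probability (5-1)/5 = 4/5, independently.
P(still missing after 22) = (4/5)^22 = 0.0074.

0.007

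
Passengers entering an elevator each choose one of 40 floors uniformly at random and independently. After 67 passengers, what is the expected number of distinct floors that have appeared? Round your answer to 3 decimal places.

32.666

For each floor, P(seen in 67 passengers) = 1 - (39/40)^67 = 0.8166.
By linearity of expectation, E[distinct seen] = 40·(1 - (39/40)^67) = 32.6655.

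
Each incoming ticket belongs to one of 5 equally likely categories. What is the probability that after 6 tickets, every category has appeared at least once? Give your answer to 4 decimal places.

By inclusion–exclusion over which categories are missing,
P(all seen) = Σ_{j=0}^{5} (-1)^j C(5,j)((5-j)/5)^6
= 1.00000 - 1.31072 + 0.46656 - 0.04096 + 0.00032 - 0.00000
= 0.11520.

0.1152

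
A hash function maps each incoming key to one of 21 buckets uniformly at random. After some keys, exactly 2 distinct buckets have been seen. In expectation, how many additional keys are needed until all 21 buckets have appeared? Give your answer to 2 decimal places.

74.50

From k distinct to k+1 distinct takes on average 21/(21-k) keys.
Sum over k = 2,...,20: E = 21/19 + 21/18 + 21/17 + ... + 21/2 + 21/1 = 74.503.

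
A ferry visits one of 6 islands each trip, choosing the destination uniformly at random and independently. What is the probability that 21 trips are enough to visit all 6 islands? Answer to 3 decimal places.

0.873

Let A_i be the event that island i is missing after 21 trips. By inclusion–exclusion on the A_i,
P(all seen) = Σ_{j=0}^{6} (-1)^j C(6,j)((6-j)/6)^21
= 1.0000 - 0.1304 + 0.0030 - 0.0000 + 0.0000 - 0.0000 + 0.0000
= 0.8726.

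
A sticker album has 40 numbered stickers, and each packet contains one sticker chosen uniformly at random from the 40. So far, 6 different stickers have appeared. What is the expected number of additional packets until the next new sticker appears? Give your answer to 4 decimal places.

1.1765

Each packet yields a new sticker with probability (40-6)/40 = 34/40, so the wait is geometric with mean 40/34.
E = 40/34 = 1.17647.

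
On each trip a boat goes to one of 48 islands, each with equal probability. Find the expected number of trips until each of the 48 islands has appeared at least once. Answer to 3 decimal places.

Split into phases: going from k distinct to k+1 distinct takes on average 48/(48-k) trips.
E[T] = 48/48 + 48/47 + 48/46 + ... + 48/2 + 48/1 = 48·H_{48}.
H_{48} = 4.4588, so E[T] = 214.0223.

214.022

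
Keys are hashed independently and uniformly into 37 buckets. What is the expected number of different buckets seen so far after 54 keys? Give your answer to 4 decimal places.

For each bucket, P(seen in 54 keys) = 1 - (36/37)^54 = 0.77226.
By linearity of expectation, E[distinct seen] = 37·(1 - (36/37)^54) = 28.57357.

28.5736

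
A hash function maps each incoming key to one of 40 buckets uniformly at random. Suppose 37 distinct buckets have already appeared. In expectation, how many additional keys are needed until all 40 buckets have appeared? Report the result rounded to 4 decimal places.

The wait to go from k to k+1 distinct buckets is geometric with mean 40/(40-k).
Sum over k = 37,...,39: E = 40/3 + 40/2 + 40/1 = 73.33333.

73.3333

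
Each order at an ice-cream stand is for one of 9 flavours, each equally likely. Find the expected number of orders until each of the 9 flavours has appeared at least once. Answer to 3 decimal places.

Split into phases: going from k distinct to k+1 distinct takes on average 9/(9-k) orders.
E[T] = 9/9 + 9/8 + 9/7 + ... + 9/2 + 9/1 = 9·H_{9}.
H_{9} = 2.8290, so E[T] = 25.4607.

25.461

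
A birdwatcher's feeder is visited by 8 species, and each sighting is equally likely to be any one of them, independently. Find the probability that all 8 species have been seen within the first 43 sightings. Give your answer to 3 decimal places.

0.974

Let A_i be the event that species i is missing after 43 sightings. By inclusion–exclusion on the A_i,
P(all seen) = Σ_{j=0}^{8} (-1)^j C(8,j)((8-j)/8)^43
= 1.0000 - 0.0257 + 0.0001 - 0.0000 + 0.0000 - 0.0000 + 0.0000 - 0.0000 + 0.0000
= 0.9744.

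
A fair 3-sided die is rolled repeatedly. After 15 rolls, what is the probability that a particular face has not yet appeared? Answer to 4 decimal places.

On each roll the fixed face fails to appear with probability 2/3.
P(still missing after 15) = (2/3)^15 = 0.00228.

0.0023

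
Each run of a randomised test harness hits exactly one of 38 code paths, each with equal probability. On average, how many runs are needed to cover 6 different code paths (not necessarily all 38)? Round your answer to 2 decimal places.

With k distinct code paths already seen, the next new one arrives after an expected 38/(38-k) runs.
Sum over k = 0,...,5: E = 38/38 + 38/37 + 38/36 + 38/35 + 38/34 + 38/33 = 6.437.

6.44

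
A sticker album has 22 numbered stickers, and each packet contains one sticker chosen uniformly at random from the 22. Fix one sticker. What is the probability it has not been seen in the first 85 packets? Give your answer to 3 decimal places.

On each packet the fixed sticker fails to appear with probability 21/22.
P(still missing after 85) = (21/22)^85 = 0.0192.

0.019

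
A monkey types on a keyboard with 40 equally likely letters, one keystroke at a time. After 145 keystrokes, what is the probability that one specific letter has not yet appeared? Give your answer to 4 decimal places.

Each keystroke misses the fixed letter with probability (40-1)/40 = 39/40, independently.
P(still missing after 145) = (39/40)^145 = 0.02545.

0.0254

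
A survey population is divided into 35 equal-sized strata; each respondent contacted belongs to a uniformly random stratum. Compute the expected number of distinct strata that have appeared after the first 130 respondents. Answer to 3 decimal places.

For each stratum, P(seen in 130 respondents) = 1 - (34/35)^130 = 0.9769.
By linearity of expectation, E[distinct seen] = 35·(1 - (34/35)^130) = 34.1919.

34.192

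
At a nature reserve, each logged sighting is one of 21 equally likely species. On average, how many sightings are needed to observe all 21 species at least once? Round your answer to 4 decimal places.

Split into phases: going from k distinct to k+1 distinct takes on average 21/(21-k) sightings.
E[T] = 21/21 + 21/20 + 21/19 + ... + 21/2 + 21/1 = 21·H_{21}.
H_{21} = 3.64536, so E[T] = 76.55253.

76.5525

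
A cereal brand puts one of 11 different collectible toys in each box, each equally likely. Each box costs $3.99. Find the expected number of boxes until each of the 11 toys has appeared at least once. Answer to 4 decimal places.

The wait to go from k to k+1 distinct toys is geometric with mean 11/(11-k).
E[T] = 11/11 + 11/10 + 11/9 + ... + 11/2 + 11/1 = 11·H_{11}.
H_{11} = 3.01988, so E[T] = 33.21865.

33.2187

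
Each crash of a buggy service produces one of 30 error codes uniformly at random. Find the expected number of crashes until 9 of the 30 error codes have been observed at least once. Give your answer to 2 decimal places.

10.49

With k distinct error codes already seen, the next new one arrives after an expected 30/(30-k) crashes.
Sum over k = 0,...,8: E = 30/30 + 30/29 + 30/28 + ... + 30/23 + 30/22 = 10.489.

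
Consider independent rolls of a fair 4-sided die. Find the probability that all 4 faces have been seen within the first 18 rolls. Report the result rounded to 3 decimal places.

0.977

Let A_i be the event that face i is missing after 18 rolls. By inclusion–exclusion on the A_i,
P(all seen) = Σ_{j=0}^{4} (-1)^j C(4,j)((4-j)/4)^18
= 1.0000 - 0.0226 + 0.0000 - 0.0000 + 0.0000
= 0.9775.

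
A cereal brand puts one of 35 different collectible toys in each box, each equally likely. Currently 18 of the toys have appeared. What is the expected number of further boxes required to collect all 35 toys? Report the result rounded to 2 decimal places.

120.38

The wait to go from k to k+1 distinct toys is geometric with mean 35/(35-k).
Sum over k = 18,...,34: E = 35/17 + 35/16 + 35/15 + ... + 35/2 + 35/1 = 120.384.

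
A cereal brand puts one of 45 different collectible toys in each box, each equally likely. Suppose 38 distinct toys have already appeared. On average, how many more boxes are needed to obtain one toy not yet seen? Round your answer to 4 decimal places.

Each box yields a new toy with probability (45-38)/45 = 7/45, so the wait is geometric with mean 45/7.
E = 45/7 = 6.42857.

6.4286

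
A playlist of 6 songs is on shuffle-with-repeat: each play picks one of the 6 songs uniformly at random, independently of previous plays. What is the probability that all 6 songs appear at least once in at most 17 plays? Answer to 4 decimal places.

Let A_i be the event that song i is missing after 17 plays. By inclusion–exclusion on the A_i,
P(all seen) = Σ_{j=0}^{6} (-1)^j C(6,j)((6-j)/6)^17
= 1.00000 - 0.27044 + 0.01522 - 0.00015 + 0.00000 - 0.00000 + 0.00000
= 0.74463.

0.7446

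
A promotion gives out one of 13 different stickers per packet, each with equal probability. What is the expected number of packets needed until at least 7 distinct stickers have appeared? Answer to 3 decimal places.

9.492

Going from k to k+1 distinct takes a geometric number of packets with mean 13/(13-k).
Sum over k = 0,...,6: E = 13/13 + 13/12 + 13/11 + ... + 13/8 + 13/7 = 9.4917.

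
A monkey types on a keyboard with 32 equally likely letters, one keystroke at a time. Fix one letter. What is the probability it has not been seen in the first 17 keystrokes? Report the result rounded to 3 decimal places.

Each keystroke misses the fixed letter with probability (32-1)/32 = 31/32, independently.
P(still missing after 17) = (31/32)^17 = 0.5829.

0.583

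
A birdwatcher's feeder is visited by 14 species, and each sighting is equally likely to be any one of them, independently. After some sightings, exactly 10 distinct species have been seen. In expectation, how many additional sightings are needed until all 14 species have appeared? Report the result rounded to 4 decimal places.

With k distinct species already seen, the next new one takes an expected 14/(14-k) sightings.
Sum over k = 10,...,13: E = 14/4 + 14/3 + 14/2 + 14/1 = 29.16667.

29.1667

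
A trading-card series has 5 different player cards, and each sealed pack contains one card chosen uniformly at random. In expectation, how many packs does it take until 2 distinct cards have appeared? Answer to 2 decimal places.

Going from k to k+1 distinct takes a geometric number of packs with mean 5/(5-k).
Sum over k = 0,...,1: E = 5/5 + 5/4 = 2.250.

2.25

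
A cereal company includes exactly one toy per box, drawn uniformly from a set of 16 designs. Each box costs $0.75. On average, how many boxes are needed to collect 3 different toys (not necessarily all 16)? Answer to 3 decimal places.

Going from k to k+1 distinct takes a geometric number of boxes with mean 16/(16-k).
Sum over k = 0,...,2: E = 16/16 + 16/15 + 16/14 = 3.2095.

3.210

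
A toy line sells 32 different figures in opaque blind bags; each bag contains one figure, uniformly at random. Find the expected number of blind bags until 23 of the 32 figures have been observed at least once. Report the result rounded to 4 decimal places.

39.3449

With k distinct figures already seen, the next new one arrives after an expected 32/(32-k) blind bags.
Sum over k = 0,...,22: E = 32/32 + 32/31 + 32/30 + ... + 32/11 + 32/10 = 39.34486.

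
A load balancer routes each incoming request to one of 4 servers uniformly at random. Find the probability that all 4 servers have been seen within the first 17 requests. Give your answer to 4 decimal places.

By inclusion–exclusion over which servers are missing,
P(all seen) = Σ_{j=0}^{4} (-1)^j C(4,j)((4-j)/4)^17
= 1.00000 - 0.03007 + 0.00005 - 0.00000 + 0.00000
= 0.96998.

0.9700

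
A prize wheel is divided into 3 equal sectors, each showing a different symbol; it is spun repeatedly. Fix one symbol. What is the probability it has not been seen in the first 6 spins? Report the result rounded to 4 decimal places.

0.0878

Each spin misses the fixed symbol with probability (3-1)/3 = 2/3, independently.
P(still missing after 6) = (2/3)^6 = 0.08779.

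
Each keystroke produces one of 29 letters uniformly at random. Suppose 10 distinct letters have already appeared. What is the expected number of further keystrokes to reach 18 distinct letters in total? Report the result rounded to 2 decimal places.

15.31

From k distinct to k+1 distinct takes on average 29/(29-k) keystrokes.
Sum over k = 10,...,17: E = 29/19 + 29/18 + 29/17 + ... + 29/13 + 29/12 = 15.308.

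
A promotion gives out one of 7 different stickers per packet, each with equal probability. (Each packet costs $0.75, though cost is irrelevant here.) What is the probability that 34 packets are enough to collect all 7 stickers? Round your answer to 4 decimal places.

0.9632

Let A_i be the event that sticker i is missing after 34 packets. By inclusion–exclusion on the A_i,
P(all seen) = Σ_{j=0}^{7} (-1)^j C(7,j)((7-j)/7)^34
= 1.00000 - 0.03706 + 0.00023 - 0.00000 + 0.00000 - 0.00000 + 0.00000 - 0.00000
= 0.96317.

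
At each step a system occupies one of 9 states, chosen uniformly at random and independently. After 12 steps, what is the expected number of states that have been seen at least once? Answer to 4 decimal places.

For each state, P(seen in 12 steps) = 1 - (8/9)^12 = 0.75668.
By linearity of expectation, E[distinct seen] = 9·(1 - (8/9)^12) = 6.81016.

6.8102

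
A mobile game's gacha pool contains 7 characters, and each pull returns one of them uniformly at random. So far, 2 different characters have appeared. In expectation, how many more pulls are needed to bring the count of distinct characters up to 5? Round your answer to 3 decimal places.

With k distinct characters already seen, the next new one takes an expected 7/(7-k) pulls.
Sum over k = 2,...,4: E = 7/5 + 7/4 + 7/3 = 5.4833.

5.483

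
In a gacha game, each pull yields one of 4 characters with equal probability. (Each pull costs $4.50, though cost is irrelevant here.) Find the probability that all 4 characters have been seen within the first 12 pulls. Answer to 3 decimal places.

0.875

Let A_i be the event that character i is missing after 12 pulls. By inclusion–exclusion on the A_i,
P(all seen) = Σ_{j=0}^{4} (-1)^j C(4,j)((4-j)/4)^12
= 1.0000 - 0.1267 + 0.0015 - 0.0000 + 0.0000
= 0.8748.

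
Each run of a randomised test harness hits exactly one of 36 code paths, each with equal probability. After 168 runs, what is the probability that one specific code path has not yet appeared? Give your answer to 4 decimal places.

Each run misses the fixed code path with probability (36-1)/36 = 35/36, independently.
P(still missing after 168) = (35/36)^168 = 0.00880.

0.0088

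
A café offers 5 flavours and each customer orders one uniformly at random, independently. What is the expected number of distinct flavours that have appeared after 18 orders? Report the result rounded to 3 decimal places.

For each flavour, P(seen in 18 orders) = 1 - (4/5)^18 = 0.9820.
By linearity of expectation, E[distinct seen] = 5·(1 - (4/5)^18) = 4.9099.

4.910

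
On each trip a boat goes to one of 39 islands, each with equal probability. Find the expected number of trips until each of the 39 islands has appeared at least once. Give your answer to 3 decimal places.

Split into phases: going from k distinct to k+1 distinct takes on average 39/(39-k) trips.
E[T] = 39/39 + 39/38 + 39/37 + ... + 39/2 + 39/1 = 39·H_{39}.
H_{39} = 4.2535, so E[T] = 165.8882.

165.888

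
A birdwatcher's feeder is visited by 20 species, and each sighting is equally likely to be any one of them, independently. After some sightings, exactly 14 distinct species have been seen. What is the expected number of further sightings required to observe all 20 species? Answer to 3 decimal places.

From k distinct to k+1 distinct takes on average 20/(20-k) sightings.
Sum over k = 14,...,19: E = 20/6 + 20/5 + 20/4 + 20/3 + 20/2 + 20/1 = 49.0000.

49.000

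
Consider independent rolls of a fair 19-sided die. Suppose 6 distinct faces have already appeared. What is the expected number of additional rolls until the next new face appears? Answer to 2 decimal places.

Each roll yields a new face with probability (19-6)/19 = 13/19, so the wait is geometric with mean 19/13.
E = 19/13 = 1.462.

1.46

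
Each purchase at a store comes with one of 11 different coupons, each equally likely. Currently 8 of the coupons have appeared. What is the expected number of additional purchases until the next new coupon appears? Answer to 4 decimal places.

3.6667

The number of purchases until the next new coupon is geometric with success probability 3/11, so its mean is 11/3.
E = 11/3 = 3.66667.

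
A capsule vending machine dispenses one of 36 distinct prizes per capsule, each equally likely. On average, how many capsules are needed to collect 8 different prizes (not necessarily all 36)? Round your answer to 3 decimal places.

With k distinct prizes already seen, the next new one arrives after an expected 36/(36-k) capsules.
Sum over k = 0,...,7: E = 36/36 + 36/35 + 36/34 + ... + 36/30 + 36/29 = 8.9060.

8.906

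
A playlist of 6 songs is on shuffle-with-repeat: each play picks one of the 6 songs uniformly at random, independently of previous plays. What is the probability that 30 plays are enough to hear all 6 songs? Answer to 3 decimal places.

0.975

By inclusion–exclusion over which songs are missing,
P(all seen) = Σ_{j=0}^{6} (-1)^j C(6,j)((6-j)/6)^30
= 1.0000 - 0.0253 + 0.0001 - 0.0000 + 0.0000 - 0.0000 + 0.0000
= 0.9748.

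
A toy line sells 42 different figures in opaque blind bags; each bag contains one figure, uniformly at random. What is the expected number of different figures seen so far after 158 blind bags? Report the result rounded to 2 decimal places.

For each figure, P(seen in 158 blind bags) = 1 - (41/42)^158 = 0.978.
By linearity of expectation, E[distinct seen] = 42·(1 - (41/42)^158) = 41.067.

41.07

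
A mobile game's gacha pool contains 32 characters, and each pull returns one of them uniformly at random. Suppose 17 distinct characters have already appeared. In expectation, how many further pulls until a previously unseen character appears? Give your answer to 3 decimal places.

2.133

The number of pulls until the next new character is geometric with success probability 15/32, so its mean is 32/15.
E = 32/15 = 2.1333.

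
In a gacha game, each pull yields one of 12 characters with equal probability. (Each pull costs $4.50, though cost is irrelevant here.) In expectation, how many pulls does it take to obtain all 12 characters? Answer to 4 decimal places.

37.2385

Split into phases: going from k distinct to k+1 distinct takes on average 12/(12-k) pulls.
E[T] = 12/12 + 12/11 + 12/10 + ... + 12/2 + 12/1 = 12·H_{12}.
H_{12} = 3.10321, so E[T] = 37.23853.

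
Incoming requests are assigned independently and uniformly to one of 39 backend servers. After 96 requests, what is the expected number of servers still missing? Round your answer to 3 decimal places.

3.222

For each server, P(unseen after 96) = (38/39)^96 = 0.0826.
By linearity of expectation, E[unseen] = 39·(38/39)^96 = 3.2217.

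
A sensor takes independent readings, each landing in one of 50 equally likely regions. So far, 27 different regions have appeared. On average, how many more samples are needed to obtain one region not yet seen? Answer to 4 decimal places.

2.1739

Each sample yields a new region with probability (50-27)/50 = 23/50, so the wait is geometric with mean 50/23.
E = 50/23 = 2.17391.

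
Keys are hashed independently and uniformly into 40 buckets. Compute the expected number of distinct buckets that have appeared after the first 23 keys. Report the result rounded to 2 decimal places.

For each bucket, P(seen in 23 keys) = 1 - (39/40)^23 = 0.441.
By linearity of expectation, E[distinct seen] = 40·(1 - (39/40)^23) = 17.656.

17.66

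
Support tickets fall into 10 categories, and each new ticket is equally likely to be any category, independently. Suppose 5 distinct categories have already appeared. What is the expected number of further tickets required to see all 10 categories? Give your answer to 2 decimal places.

22.83

The wait to go from k to k+1 distinct categories is geometric with mean 10/(10-k).
Sum over k = 5,...,9: E = 10/5 + 10/4 + 10/3 + 10/2 + 10/1 = 22.833.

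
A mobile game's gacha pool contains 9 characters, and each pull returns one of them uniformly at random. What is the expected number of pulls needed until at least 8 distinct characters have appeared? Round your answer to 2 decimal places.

Going from k to k+1 distinct takes a geometric number of pulls with mean 9/(9-k).
Sum over k = 0,...,7: E = 9/9 + 9/8 + 9/7 + ... + 9/3 + 9/2 = 16.461.

16.46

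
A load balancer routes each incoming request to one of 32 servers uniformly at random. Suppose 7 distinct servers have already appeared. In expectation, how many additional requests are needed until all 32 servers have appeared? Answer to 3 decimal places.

122.111

The wait to go from k to k+1 distinct servers is geometric with mean 32/(32-k).
Sum over k = 7,...,31: E = 32/25 + 32/24 + 32/23 + ... + 32/2 + 32/1 = 122.1107.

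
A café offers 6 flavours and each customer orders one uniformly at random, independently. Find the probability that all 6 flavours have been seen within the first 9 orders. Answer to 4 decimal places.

By inclusion–exclusion over which flavours are missing,
P(all seen) = Σ_{j=0}^{6} (-1)^j C(6,j)((6-j)/6)^9
= 1.00000 - 1.16284 + 0.39018 - 0.03906 + 0.00076 - 0.00000 + 0.00000
= 0.18904.

0.1890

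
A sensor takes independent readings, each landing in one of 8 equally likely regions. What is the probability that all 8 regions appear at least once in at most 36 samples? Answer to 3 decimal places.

Let A_i be the event that region i is missing after 36 samples. By inclusion–exclusion on the A_i,
P(all seen) = Σ_{j=0}^{8} (-1)^j C(8,j)((8-j)/8)^36
= 1.0000 - 0.0654 + 0.0009 - 0.0000 + 0.0000 - 0.0000 + 0.0000 - 0.0000 + 0.0000
= 0.9355.

0.936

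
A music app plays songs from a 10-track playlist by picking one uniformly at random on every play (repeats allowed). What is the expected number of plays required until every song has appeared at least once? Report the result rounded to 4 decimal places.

The wait to go from k to k+1 distinct songs is geometric with mean 10/(10-k).
E[T] = 10/10 + 10/9 + 10/8 + ... + 10/2 + 10/1 = 10·H_{10}.
H_{10} = 2.92897, so E[T] = 29.28968.

29.2897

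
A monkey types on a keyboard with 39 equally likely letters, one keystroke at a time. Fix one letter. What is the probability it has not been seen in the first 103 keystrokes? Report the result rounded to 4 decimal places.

0.0689

On each keystroke the fixed letter fails to appear with probability 38/39.
P(still missing after 103) = (38/39)^103 = 0.06887.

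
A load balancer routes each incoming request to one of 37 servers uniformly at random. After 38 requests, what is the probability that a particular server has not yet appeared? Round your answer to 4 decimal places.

On each request the fixed server fails to appear with probability 36/37.
P(still missing after 38) = (36/37)^38 = 0.35304.

0.3530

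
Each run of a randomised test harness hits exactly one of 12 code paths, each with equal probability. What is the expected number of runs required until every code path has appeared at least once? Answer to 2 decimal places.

37.24

After k distinct code paths have appeared, the next run gives a new one with probability (12-k)/12, so the expected wait for the (k+1)-th is 12/(12-k).
E[T] = 12/12 + 12/11 + 12/10 + ... + 12/2 + 12/1 = 12·H_{12}.
H_{12} = 3.103, so E[T] = 37.239.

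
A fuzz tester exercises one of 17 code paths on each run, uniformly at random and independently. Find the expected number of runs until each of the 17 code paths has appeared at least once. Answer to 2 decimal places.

58.47

After k distinct code paths have appeared, the next run gives a new one with probability (17-k)/17, so the expected wait for the (k+1)-th is 17/(17-k).
E[T] = 17/17 + 17/16 + 17/15 + ... + 17/2 + 17/1 = 17·H_{17}.
H_{17} = 3.440, so E[T] = 58.472.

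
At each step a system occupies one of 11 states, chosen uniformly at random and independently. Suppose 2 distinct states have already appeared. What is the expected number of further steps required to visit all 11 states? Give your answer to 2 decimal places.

31.12

With k distinct states already seen, the next new one takes an expected 11/(11-k) steps.
Sum over k = 2,...,10: E = 11/9 + 11/8 + 11/7 + ... + 11/2 + 11/1 = 31.119.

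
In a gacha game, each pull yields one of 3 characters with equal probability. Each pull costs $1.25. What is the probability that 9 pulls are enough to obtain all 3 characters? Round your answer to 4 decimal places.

Let A_i be the event that character i is missing after 9 pulls. By inclusion–exclusion on the A_i,
P(all seen) = Σ_{j=0}^{3} (-1)^j C(3,j)((3-j)/3)^9
= 1.00000 - 0.07804 + 0.00015 - 0.00000
= 0.92212.

0.9221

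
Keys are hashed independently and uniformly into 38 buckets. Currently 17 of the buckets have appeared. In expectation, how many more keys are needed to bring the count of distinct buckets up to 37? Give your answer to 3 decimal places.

100.524

With k distinct buckets already seen, the next new one takes an expected 38/(38-k) keys.
Sum over k = 17,...,36: E = 38/21 + 38/20 + 38/19 + ... + 38/3 + 38/2 = 100.5236.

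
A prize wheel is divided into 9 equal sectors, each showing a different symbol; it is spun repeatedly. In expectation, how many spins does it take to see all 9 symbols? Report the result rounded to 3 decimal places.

The wait to go from k to k+1 distinct symbols is geometric with mean 9/(9-k).
E[T] = 9/9 + 9/8 + 9/7 + ... + 9/2 + 9/1 = 9·H_{9}.
H_{9} = 2.8290, so E[T] = 25.4607.

25.461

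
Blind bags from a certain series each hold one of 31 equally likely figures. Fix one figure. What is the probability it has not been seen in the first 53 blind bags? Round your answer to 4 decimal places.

Each blind bag misses the fixed figure with probability (31-1)/31 = 30/31, independently.
P(still missing after 53) = (30/31)^53 = 0.17590.

0.1759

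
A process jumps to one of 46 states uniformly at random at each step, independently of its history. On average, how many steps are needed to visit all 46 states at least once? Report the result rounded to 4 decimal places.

After k distinct states have appeared, the next step gives a new one with probability (46-k)/46, so the expected wait for the (k+1)-th is 46/(46-k).
E[T] = 46/46 + 46/45 + 46/44 + ... + 46/2 + 46/1 = 46·H_{46}.
H_{46} = 4.41669, so E[T] = 203.16761.

203.1676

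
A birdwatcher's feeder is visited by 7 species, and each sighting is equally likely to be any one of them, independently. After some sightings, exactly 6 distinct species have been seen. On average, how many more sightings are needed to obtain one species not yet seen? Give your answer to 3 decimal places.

7.000

The number of sightings until the next new species is geometric with success probability 1/7, so its mean is 7/1.
E = 7/1 = 7.0000.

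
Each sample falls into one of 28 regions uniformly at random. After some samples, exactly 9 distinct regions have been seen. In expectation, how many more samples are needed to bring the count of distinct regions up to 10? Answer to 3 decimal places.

The wait to go from k to k+1 distinct regions is geometric with mean 28/(28-k).
Only the k = 9 term is needed: E = 28/19 = 1.4737.

1.474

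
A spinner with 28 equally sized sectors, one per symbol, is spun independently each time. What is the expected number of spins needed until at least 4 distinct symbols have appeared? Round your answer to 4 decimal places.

4.2340

Going from k to k+1 distinct takes a geometric number of spins with mean 28/(28-k).
Sum over k = 0,...,3: E = 28/28 + 28/27 + 28/26 + 28/25 = 4.23396.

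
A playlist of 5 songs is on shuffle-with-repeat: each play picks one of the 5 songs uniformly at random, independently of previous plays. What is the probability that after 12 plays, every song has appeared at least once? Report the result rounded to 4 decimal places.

Let A_i be the event that song i is missing after 12 plays. By inclusion–exclusion on the A_i,
P(all seen) = Σ_{j=0}^{5} (-1)^j C(5,j)((5-j)/5)^12
= 1.00000 - 0.34360 + 0.02177 - 0.00017 + 0.00000 - 0.00000
= 0.67800.

0.6780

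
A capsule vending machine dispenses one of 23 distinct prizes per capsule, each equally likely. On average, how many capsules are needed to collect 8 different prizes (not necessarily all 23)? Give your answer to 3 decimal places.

With k distinct prizes already seen, the next new one arrives after an expected 23/(23-k) capsules.
Sum over k = 0,...,7: E = 23/23 + 23/22 + 23/21 + ... + 23/17 + 23/16 = 9.5694.

9.569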